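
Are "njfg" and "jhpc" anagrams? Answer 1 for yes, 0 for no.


Strings: "njfg", "jhpc"
Sorted first:  fgjn
Sorted second: chjp
Differ at position 0: 'f' vs 'c' => not anagrams

0


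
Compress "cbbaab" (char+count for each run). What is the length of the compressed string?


Input: cbbaab
Runs:
  'c' x 1 => "c1"
  'b' x 2 => "b2"
  'a' x 2 => "a2"
  'b' x 1 => "b1"
Compressed: "c1b2a2b1"
Compressed length: 8

8


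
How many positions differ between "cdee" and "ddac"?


Comparing "cdee" and "ddac" position by position:
  Position 0: 'c' vs 'd' => DIFFER
  Position 1: 'd' vs 'd' => same
  Position 2: 'e' vs 'a' => DIFFER
  Position 3: 'e' vs 'c' => DIFFER
Positions that differ: 3

3


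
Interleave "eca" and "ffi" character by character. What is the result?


Interleaving "eca" and "ffi":
  Position 0: 'e' from first, 'f' from second => "ef"
  Position 1: 'c' from first, 'f' from second => "cf"
  Position 2: 'a' from first, 'i' from second => "ai"
Result: efcfai

efcfai


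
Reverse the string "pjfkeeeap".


Input: pjfkeeeap
Reading characters right to left:
  Position 8: 'p'
  Position 7: 'a'
  Position 6: 'e'
  Position 5: 'e'
  Position 4: 'e'
  Position 3: 'k'
  Position 2: 'f'
  Position 1: 'j'
  Position 0: 'p'
Reversed: paeeekfjp

paeeekfjp


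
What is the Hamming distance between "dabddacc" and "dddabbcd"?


Comparing "dabddacc" and "dddabbcd" position by position:
  Position 0: 'd' vs 'd' => same
  Position 1: 'a' vs 'd' => differ
  Position 2: 'b' vs 'd' => differ
  Position 3: 'd' vs 'a' => differ
  Position 4: 'd' vs 'b' => differ
  Position 5: 'a' vs 'b' => differ
  Position 6: 'c' vs 'c' => same
  Position 7: 'c' vs 'd' => differ
Total differences (Hamming distance): 6

6


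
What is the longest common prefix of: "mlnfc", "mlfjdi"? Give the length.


Words: mlnfc, mlfjdi
  Position 0: all 'm' => match
  Position 1: all 'l' => match
  Position 2: ('n', 'f') => mismatch, stop
LCP = "ml" (length 2)

2


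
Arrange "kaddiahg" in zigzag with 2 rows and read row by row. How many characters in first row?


Zigzag "kaddiahg" into 2 rows:
Placing characters:
  'k' => row 0
  'a' => row 1
  'd' => row 0
  'd' => row 1
  'i' => row 0
  'a' => row 1
  'h' => row 0
  'g' => row 1
Rows:
  Row 0: "kdih"
  Row 1: "adag"
First row length: 4

4


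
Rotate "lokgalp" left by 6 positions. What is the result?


Input: "lokgalp", rotate left by 6
First 6 characters: "lokgal"
Remaining characters: "p"
Concatenate remaining + first: "p" + "lokgal" = "plokgal"

plokgal


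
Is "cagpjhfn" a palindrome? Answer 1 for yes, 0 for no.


Input: cagpjhfn
Reversed: nfhjpgac
  Compare pos 0 ('c') with pos 7 ('n'): MISMATCH
  Compare pos 1 ('a') with pos 6 ('f'): MISMATCH
  Compare pos 2 ('g') with pos 5 ('h'): MISMATCH
  Compare pos 3 ('p') with pos 4 ('j'): MISMATCH
Result: not a palindrome

0


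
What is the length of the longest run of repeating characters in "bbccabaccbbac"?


Input: "bbccabaccbbac"
Scanning for longest run:
  Position 1 ('b'): continues run of 'b', length=2
  Position 2 ('c'): new char, reset run to 1
  Position 3 ('c'): continues run of 'c', length=2
  Position 4 ('a'): new char, reset run to 1
  Position 5 ('b'): new char, reset run to 1
  Position 6 ('a'): new char, reset run to 1
  Position 7 ('c'): new char, reset run to 1
  Position 8 ('c'): continues run of 'c', length=2
  Position 9 ('b'): new char, reset run to 1
  Position 10 ('b'): continues run of 'b', length=2
  Position 11 ('a'): new char, reset run to 1
  Position 12 ('c'): new char, reset run to 1
Longest run: 'b' with length 2

2


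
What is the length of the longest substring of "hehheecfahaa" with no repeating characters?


Input: "hehheecfahaa"
Sliding window (track last position of each char):
  Position 0 ('h'): window [0,0] length 1 -- new best
  Position 1 ('e'): window [0,1] length 2 -- new best
  Position 2 ('h'): repeat (last at 0), move window start to 1
  Position 2 ('h'): window [1,2] length 2
  Position 3 ('h'): repeat (last at 2), move window start to 3
  Position 3 ('h'): window [3,3] length 1
  Position 4 ('e'): window [3,4] length 2
  Position 5 ('e'): repeat (last at 4), move window start to 5
  Position 5 ('e'): window [5,5] length 1
  Position 6 ('c'): window [5,6] length 2
  Position 7 ('f'): window [5,7] length 3 -- new best
  Position 8 ('a'): window [5,8] length 4 -- new best
  Position 9 ('h'): window [5,9] length 5 -- new best
  Position 10 ('a'): repeat (last at 8), move window start to 9
  Position 10 ('a'): window [9,10] length 2
  Position 11 ('a'): repeat (last at 10), move window start to 11
  Position 11 ('a'): window [11,11] length 1
Longest substring with no repeats: "ecfah" with length 5

5


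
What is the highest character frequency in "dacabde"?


Input: dacabde
Character counts:
  'a': 2
  'b': 1
  'c': 1
  'd': 2
  'e': 1
Maximum frequency: 2

2


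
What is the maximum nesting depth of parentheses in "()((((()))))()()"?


Input: "()((((()))))()()"
Tracking depth:
  Position 0 '(': depth becomes 1
  Position 1 ')': depth becomes 0
  Position 2 '(': depth becomes 1
  Position 3 '(': depth becomes 2
  Position 4 '(': depth becomes 3
  Position 5 '(': depth becomes 4
  Position 6 '(': depth becomes 5
  Position 7 ')': depth becomes 4
  Position 8 ')': depth becomes 3
  Position 9 ')': depth becomes 2
  Position 10 ')': depth becomes 1
  Position 11 ')': depth becomes 0
  Position 12 '(': depth becomes 1
  Position 13 ')': depth becomes 0
  Position 14 '(': depth becomes 1
  Position 15 ')': depth becomes 0
Maximum depth reached: 5

5


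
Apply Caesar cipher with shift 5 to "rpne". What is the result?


Caesar cipher: shift "rpne" by 5
  'r' (pos 17) + 5 = pos 22 = 'w'
  'p' (pos 15) + 5 = pos 20 = 'u'
  'n' (pos 13) + 5 = pos 18 = 's'
  'e' (pos 4) + 5 = pos 9 = 'j'
Result: wusj

wusj


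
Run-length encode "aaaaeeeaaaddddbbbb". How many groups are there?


Input: aaaaeeeaaaddddbbbb
Scanning for consecutive runs:
  Group 1: 'a' x 4 (positions 0-3)
  Group 2: 'e' x 3 (positions 4-6)
  Group 3: 'a' x 3 (positions 7-9)
  Group 4: 'd' x 4 (positions 10-13)
  Group 5: 'b' x 4 (positions 14-17)
Total groups: 5

5


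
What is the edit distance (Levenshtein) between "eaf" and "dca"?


Computing edit distance: "eaf" -> "dca"
DP table:
           d    c    a
      0    1    2    3
  e   1    1    2    3
  a   2    2    2    2
  f   3    3    3    3
Edit distance = dp[3][3] = 3

3


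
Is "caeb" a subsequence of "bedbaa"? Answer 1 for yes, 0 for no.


Check if "caeb" is a subsequence of "bedbaa"
Greedy scan:
  Position 0 ('b'): no match needed
  Position 1 ('e'): no match needed
  Position 2 ('d'): no match needed
  Position 3 ('b'): no match needed
  Position 4 ('a'): no match needed
  Position 5 ('a'): no match needed
Only matched 0/4 characters => not a subsequence

0


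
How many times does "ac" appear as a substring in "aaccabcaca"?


Searching for "ac" in "aaccabcaca"
Scanning each position:
  Position 0: "aa" => no
  Position 1: "ac" => MATCH
  Position 2: "cc" => no
  Position 3: "ca" => no
  Position 4: "ab" => no
  Position 5: "bc" => no
  Position 6: "ca" => no
  Position 7: "ac" => MATCH
  Position 8: "ca" => no
Total occurrences: 2

2


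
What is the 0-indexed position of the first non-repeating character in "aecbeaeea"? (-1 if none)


Input: aecbeaeea
Character frequencies:
  'a': 3
  'b': 1
  'c': 1
  'e': 4
Scanning left to right for freq == 1:
  Position 0 ('a'): freq=3, skip
  Position 1 ('e'): freq=4, skip
  Position 2 ('c'): unique! => answer = 2

2


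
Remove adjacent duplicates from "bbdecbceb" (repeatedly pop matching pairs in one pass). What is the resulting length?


Input: bbdecbceb
Stack-based adjacent duplicate removal:
  Read 'b': push. Stack: b
  Read 'b': matches stack top 'b' => pop. Stack: (empty)
  Read 'd': push. Stack: d
  Read 'e': push. Stack: de
  Read 'c': push. Stack: dec
  Read 'b': push. Stack: decb
  Read 'c': push. Stack: decbc
  Read 'e': push. Stack: decbce
  Read 'b': push. Stack: decbceb
Final stack: "decbceb" (length 7)

7


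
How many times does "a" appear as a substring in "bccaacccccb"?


Searching for "a" in "bccaacccccb"
Scanning each position:
  Position 0: "b" => no
  Position 1: "c" => no
  Position 2: "c" => no
  Position 3: "a" => MATCH
  Position 4: "a" => MATCH
  Position 5: "c" => no
  Position 6: "c" => no
  Position 7: "c" => no
  Position 8: "c" => no
  Position 9: "c" => no
  Position 10: "b" => no
Total occurrences: 2

2


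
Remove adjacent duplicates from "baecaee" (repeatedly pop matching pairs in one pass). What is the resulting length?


Input: baecaee
Stack-based adjacent duplicate removal:
  Read 'b': push. Stack: b
  Read 'a': push. Stack: ba
  Read 'e': push. Stack: bae
  Read 'c': push. Stack: baec
  Read 'a': push. Stack: baeca
  Read 'e': push. Stack: baecae
  Read 'e': matches stack top 'e' => pop. Stack: baeca
Final stack: "baeca" (length 5)

5


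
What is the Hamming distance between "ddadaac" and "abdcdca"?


Comparing "ddadaac" and "abdcdca" position by position:
  Position 0: 'd' vs 'a' => differ
  Position 1: 'd' vs 'b' => differ
  Position 2: 'a' vs 'd' => differ
  Position 3: 'd' vs 'c' => differ
  Position 4: 'a' vs 'd' => differ
  Position 5: 'a' vs 'c' => differ
  Position 6: 'c' vs 'a' => differ
Total differences (Hamming distance): 7

7


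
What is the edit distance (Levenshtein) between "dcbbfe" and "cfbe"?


Computing edit distance: "dcbbfe" -> "cfbe"
DP table:
           c    f    b    e
      0    1    2    3    4
  d   1    1    2    3    4
  c   2    1    2    3    4
  b   3    2    2    2    3
  b   4    3    3    2    3
  f   5    4    3    3    3
  e   6    5    4    4    3
Edit distance = dp[6][4] = 3

3


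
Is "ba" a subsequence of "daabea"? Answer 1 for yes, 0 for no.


Check if "ba" is a subsequence of "daabea"
Greedy scan:
  Position 0 ('d'): no match needed
  Position 1 ('a'): no match needed
  Position 2 ('a'): no match needed
  Position 3 ('b'): matches sub[0] = 'b'
  Position 4 ('e'): no match needed
  Position 5 ('a'): matches sub[1] = 'a'
All 2 characters matched => is a subsequence

1


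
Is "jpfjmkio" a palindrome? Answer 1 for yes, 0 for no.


Input: jpfjmkio
Reversed: oikmjfpj
  Compare pos 0 ('j') with pos 7 ('o'): MISMATCH
  Compare pos 1 ('p') with pos 6 ('i'): MISMATCH
  Compare pos 2 ('f') with pos 5 ('k'): MISMATCH
  Compare pos 3 ('j') with pos 4 ('m'): MISMATCH
Result: not a palindrome

0


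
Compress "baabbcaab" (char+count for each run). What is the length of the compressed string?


Input: baabbcaab
Runs:
  'b' x 1 => "b1"
  'a' x 2 => "a2"
  'b' x 2 => "b2"
  'c' x 1 => "c1"
  'a' x 2 => "a2"
  'b' x 1 => "b1"
Compressed: "b1a2b2c1a2b1"
Compressed length: 12

12


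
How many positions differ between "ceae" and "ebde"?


Comparing "ceae" and "ebde" position by position:
  Position 0: 'c' vs 'e' => DIFFER
  Position 1: 'e' vs 'b' => DIFFER
  Position 2: 'a' vs 'd' => DIFFER
  Position 3: 'e' vs 'e' => same
Positions that differ: 3

3


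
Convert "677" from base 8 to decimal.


Input: "677" in base 8
Positional expansion:
  Digit '6' (value 6) x 8^2 = 384
  Digit '7' (value 7) x 8^1 = 56
  Digit '7' (value 7) x 8^0 = 7
Sum = 447

447


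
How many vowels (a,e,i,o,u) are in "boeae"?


Input: boeae
Checking each character:
  'b' at position 0: consonant
  'o' at position 1: vowel (running total: 1)
  'e' at position 2: vowel (running total: 2)
  'a' at position 3: vowel (running total: 3)
  'e' at position 4: vowel (running total: 4)
Total vowels: 4

4


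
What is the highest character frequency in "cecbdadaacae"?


Input: cecbdadaacae
Character counts:
  'a': 4
  'b': 1
  'c': 3
  'd': 2
  'e': 2
Maximum frequency: 4

4


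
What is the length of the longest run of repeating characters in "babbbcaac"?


Input: "babbbcaac"
Scanning for longest run:
  Position 1 ('a'): new char, reset run to 1
  Position 2 ('b'): new char, reset run to 1
  Position 3 ('b'): continues run of 'b', length=2
  Position 4 ('b'): continues run of 'b', length=3
  Position 5 ('c'): new char, reset run to 1
  Position 6 ('a'): new char, reset run to 1
  Position 7 ('a'): continues run of 'a', length=2
  Position 8 ('c'): new char, reset run to 1
Longest run: 'b' with length 3

3


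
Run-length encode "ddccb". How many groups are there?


Input: ddccb
Scanning for consecutive runs:
  Group 1: 'd' x 2 (positions 0-1)
  Group 2: 'c' x 2 (positions 2-3)
  Group 3: 'b' x 1 (positions 4-4)
Total groups: 3

3


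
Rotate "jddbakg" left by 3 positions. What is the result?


Input: "jddbakg", rotate left by 3
First 3 characters: "jdd"
Remaining characters: "bakg"
Concatenate remaining + first: "bakg" + "jdd" = "bakgjdd"

bakgjdd


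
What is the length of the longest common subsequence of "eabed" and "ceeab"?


LCS of "eabed" and "ceeab"
DP table:
           c    e    e    a    b
      0    0    0    0    0    0
  e   0    0    1    1    1    1
  a   0    0    1    1    2    2
  b   0    0    1    1    2    3
  e   0    0    1    2    2    3
  d   0    0    1    2    2    3
LCS length = dp[5][5] = 3

3


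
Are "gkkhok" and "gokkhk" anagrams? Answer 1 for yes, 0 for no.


Strings: "gkkhok", "gokkhk"
Sorted first:  ghkkko
Sorted second: ghkkko
Sorted forms match => anagrams

1


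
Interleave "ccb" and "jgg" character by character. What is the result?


Interleaving "ccb" and "jgg":
  Position 0: 'c' from first, 'j' from second => "cj"
  Position 1: 'c' from first, 'g' from second => "cg"
  Position 2: 'b' from first, 'g' from second => "bg"
Result: cjcgbg

cjcgbg


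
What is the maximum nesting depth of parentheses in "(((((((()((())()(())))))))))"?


Input: "(((((((()((())()(())))))))))"
Tracking depth:
  Position 0 '(': depth becomes 1
  Position 1 '(': depth becomes 2
  Position 2 '(': depth becomes 3
  Position 3 '(': depth becomes 4
  Position 4 '(': depth becomes 5
  Position 5 '(': depth becomes 6
  Position 6 '(': depth becomes 7
  Position 7 '(': depth becomes 8
  Position 8 ')': depth becomes 7
  Position 9 '(': depth becomes 8
  Position 10 '(': depth becomes 9
  Position 11 '(': depth becomes 10
  Position 12 ')': depth becomes 9
  Position 13 ')': depth becomes 8
  Position 14 '(': depth becomes 9
  Position 15 ')': depth becomes 8
  Position 16 '(': depth becomes 9
  Position 17 '(': depth becomes 10
  Position 18 ')': depth becomes 9
  Position 19 ')': depth becomes 8
  Position 20 ')': depth becomes 7
  Position 21 ')': depth becomes 6
  Position 22 ')': depth becomes 5
  Position 23 ')': depth becomes 4
  Position 24 ')': depth becomes 3
  Position 25 ')': depth becomes 2
  Position 26 ')': depth becomes 1
  Position 27 ')': depth becomes 0
Maximum depth reached: 10

10


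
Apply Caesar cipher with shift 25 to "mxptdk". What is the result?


Caesar cipher: shift "mxptdk" by 25
  'm' (pos 12) + 25 = pos 11 = 'l'
  'x' (pos 23) + 25 = pos 22 = 'w'
  'p' (pos 15) + 25 = pos 14 = 'o'
  't' (pos 19) + 25 = pos 18 = 's'
  'd' (pos 3) + 25 = pos 2 = 'c'
  'k' (pos 10) + 25 = pos 9 = 'j'
Result: lwoscj

lwoscj


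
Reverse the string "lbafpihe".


Input: lbafpihe
Reading characters right to left:
  Position 7: 'e'
  Position 6: 'h'
  Position 5: 'i'
  Position 4: 'p'
  Position 3: 'f'
  Position 2: 'a'
  Position 1: 'b'
  Position 0: 'l'
Reversed: ehipfabl

ehipfabl


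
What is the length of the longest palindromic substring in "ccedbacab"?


Input: "ccedbacab"
Checking substrings for palindromes:
  [4:9] "bacab" (len 5) => palindrome
  [5:8] "aca" (len 3) => palindrome
  [0:2] "cc" (len 2) => palindrome
Longest palindromic substring: "bacab" with length 5

5


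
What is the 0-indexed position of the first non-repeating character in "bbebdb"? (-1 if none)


Input: bbebdb
Character frequencies:
  'b': 4
  'd': 1
  'e': 1
Scanning left to right for freq == 1:
  Position 0 ('b'): freq=4, skip
  Position 1 ('b'): freq=4, skip
  Position 2 ('e'): unique! => answer = 2

2


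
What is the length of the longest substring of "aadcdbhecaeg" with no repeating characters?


Input: "aadcdbhecaeg"
Sliding window (track last position of each char):
  Position 0 ('a'): window [0,0] length 1 -- new best
  Position 1 ('a'): repeat (last at 0), move window start to 1
  Position 1 ('a'): window [1,1] length 1
  Position 2 ('d'): window [1,2] length 2 -- new best
  Position 3 ('c'): window [1,3] length 3 -- new best
  Position 4 ('d'): repeat (last at 2), move window start to 3
  Position 4 ('d'): window [3,4] length 2
  Position 5 ('b'): window [3,5] length 3
  Position 6 ('h'): window [3,6] length 4 -- new best
  Position 7 ('e'): window [3,7] length 5 -- new best
  Position 8 ('c'): repeat (last at 3), move window start to 4
  Position 8 ('c'): window [4,8] length 5
  Position 9 ('a'): window [4,9] length 6 -- new best
  Position 10 ('e'): repeat (last at 7), move window start to 8
  Position 10 ('e'): window [8,10] length 3
  Position 11 ('g'): window [8,11] length 4
Longest substring with no repeats: "dbheca" with length 6

6


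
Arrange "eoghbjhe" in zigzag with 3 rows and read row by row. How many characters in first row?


Zigzag "eoghbjhe" into 3 rows:
Placing characters:
  'e' => row 0
  'o' => row 1
  'g' => row 2
  'h' => row 1
  'b' => row 0
  'j' => row 1
  'h' => row 2
  'e' => row 1
Rows:
  Row 0: "eb"
  Row 1: "ohje"
  Row 2: "gh"
First row length: 2

2


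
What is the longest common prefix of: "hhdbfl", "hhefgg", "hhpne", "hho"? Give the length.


Words: hhdbfl, hhefgg, hhpne, hho
  Position 0: all 'h' => match
  Position 1: all 'h' => match
  Position 2: ('d', 'e', 'p', 'o') => mismatch, stop
LCP = "hh" (length 2)

2


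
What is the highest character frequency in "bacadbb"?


Input: bacadbb
Character counts:
  'a': 2
  'b': 3
  'c': 1
  'd': 1
Maximum frequency: 3

3


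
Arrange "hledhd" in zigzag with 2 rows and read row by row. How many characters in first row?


Zigzag "hledhd" into 2 rows:
Placing characters:
  'h' => row 0
  'l' => row 1
  'e' => row 0
  'd' => row 1
  'h' => row 0
  'd' => row 1
Rows:
  Row 0: "heh"
  Row 1: "ldd"
First row length: 3

3


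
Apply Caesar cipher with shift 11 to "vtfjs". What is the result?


Caesar cipher: shift "vtfjs" by 11
  'v' (pos 21) + 11 = pos 6 = 'g'
  't' (pos 19) + 11 = pos 4 = 'e'
  'f' (pos 5) + 11 = pos 16 = 'q'
  'j' (pos 9) + 11 = pos 20 = 'u'
  's' (pos 18) + 11 = pos 3 = 'd'
Result: gequd

gequd


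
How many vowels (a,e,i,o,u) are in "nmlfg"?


Input: nmlfg
Checking each character:
  'n' at position 0: consonant
  'm' at position 1: consonant
  'l' at position 2: consonant
  'f' at position 3: consonant
  'g' at position 4: consonant
Total vowels: 0

0


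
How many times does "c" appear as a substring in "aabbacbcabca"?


Searching for "c" in "aabbacbcabca"
Scanning each position:
  Position 0: "a" => no
  Position 1: "a" => no
  Position 2: "b" => no
  Position 3: "b" => no
  Position 4: "a" => no
  Position 5: "c" => MATCH
  Position 6: "b" => no
  Position 7: "c" => MATCH
  Position 8: "a" => no
  Position 9: "b" => no
  Position 10: "c" => MATCH
  Position 11: "a" => no
Total occurrences: 3

3


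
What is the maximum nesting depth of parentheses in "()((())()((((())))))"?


Input: "()((())()((((())))))"
Tracking depth:
  Position 0 '(': depth becomes 1
  Position 1 ')': depth becomes 0
  Position 2 '(': depth becomes 1
  Position 3 '(': depth becomes 2
  Position 4 '(': depth becomes 3
  Position 5 ')': depth becomes 2
  Position 6 ')': depth becomes 1
  Position 7 '(': depth becomes 2
  Position 8 ')': depth becomes 1
  Position 9 '(': depth becomes 2
  Position 10 '(': depth becomes 3
  Position 11 '(': depth becomes 4
  Position 12 '(': depth becomes 5
  Position 13 '(': depth becomes 6
  Position 14 ')': depth becomes 5
  Position 15 ')': depth becomes 4
  Position 16 ')': depth becomes 3
  Position 17 ')': depth becomes 2
  Position 18 ')': depth becomes 1
  Position 19 ')': depth becomes 0
Maximum depth reached: 6

6


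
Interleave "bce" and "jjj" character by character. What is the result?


Interleaving "bce" and "jjj":
  Position 0: 'b' from first, 'j' from second => "bj"
  Position 1: 'c' from first, 'j' from second => "cj"
  Position 2: 'e' from first, 'j' from second => "ej"
Result: bjcjej

bjcjej


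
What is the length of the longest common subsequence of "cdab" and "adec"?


LCS of "cdab" and "adec"
DP table:
           a    d    e    c
      0    0    0    0    0
  c   0    0    0    0    1
  d   0    0    1    1    1
  a   0    1    1    1    1
  b   0    1    1    1    1
LCS length = dp[4][4] = 1

1


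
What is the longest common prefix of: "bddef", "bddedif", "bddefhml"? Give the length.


Words: bddef, bddedif, bddefhml
  Position 0: all 'b' => match
  Position 1: all 'd' => match
  Position 2: all 'd' => match
  Position 3: all 'e' => match
  Position 4: ('f', 'd', 'f') => mismatch, stop
LCP = "bdde" (length 4)

4


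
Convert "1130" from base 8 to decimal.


Input: "1130" in base 8
Positional expansion:
  Digit '1' (value 1) x 8^3 = 512
  Digit '1' (value 1) x 8^2 = 64
  Digit '3' (value 3) x 8^1 = 24
  Digit '0' (value 0) x 8^0 = 0
Sum = 600

600


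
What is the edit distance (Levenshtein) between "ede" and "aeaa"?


Computing edit distance: "ede" -> "aeaa"
DP table:
           a    e    a    a
      0    1    2    3    4
  e   1    1    1    2    3
  d   2    2    2    2    3
  e   3    3    2    3    3
Edit distance = dp[3][4] = 3

3


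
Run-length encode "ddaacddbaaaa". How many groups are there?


Input: ddaacddbaaaa
Scanning for consecutive runs:
  Group 1: 'd' x 2 (positions 0-1)
  Group 2: 'a' x 2 (positions 2-3)
  Group 3: 'c' x 1 (positions 4-4)
  Group 4: 'd' x 2 (positions 5-6)
  Group 5: 'b' x 1 (positions 7-7)
  Group 6: 'a' x 4 (positions 8-11)
Total groups: 6

6


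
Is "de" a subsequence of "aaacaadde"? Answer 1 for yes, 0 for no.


Check if "de" is a subsequence of "aaacaadde"
Greedy scan:
  Position 0 ('a'): no match needed
  Position 1 ('a'): no match needed
  Position 2 ('a'): no match needed
  Position 3 ('c'): no match needed
  Position 4 ('a'): no match needed
  Position 5 ('a'): no match needed
  Position 6 ('d'): matches sub[0] = 'd'
  Position 7 ('d'): no match needed
  Position 8 ('e'): matches sub[1] = 'e'
All 2 characters matched => is a subsequence

1


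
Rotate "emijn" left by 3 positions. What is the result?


Input: "emijn", rotate left by 3
First 3 characters: "emi"
Remaining characters: "jn"
Concatenate remaining + first: "jn" + "emi" = "jnemi"

jnemi


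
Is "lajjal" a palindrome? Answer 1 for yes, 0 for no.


Input: lajjal
Reversed: lajjal
  Compare pos 0 ('l') with pos 5 ('l'): match
  Compare pos 1 ('a') with pos 4 ('a'): match
  Compare pos 2 ('j') with pos 3 ('j'): match
Result: palindrome

1


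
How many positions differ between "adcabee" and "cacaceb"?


Comparing "adcabee" and "cacaceb" position by position:
  Position 0: 'a' vs 'c' => DIFFER
  Position 1: 'd' vs 'a' => DIFFER
  Position 2: 'c' vs 'c' => same
  Position 3: 'a' vs 'a' => same
  Position 4: 'b' vs 'c' => DIFFER
  Position 5: 'e' vs 'e' => same
  Position 6: 'e' vs 'b' => DIFFER
Positions that differ: 4

4


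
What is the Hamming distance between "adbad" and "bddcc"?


Comparing "adbad" and "bddcc" position by position:
  Position 0: 'a' vs 'b' => differ
  Position 1: 'd' vs 'd' => same
  Position 2: 'b' vs 'd' => differ
  Position 3: 'a' vs 'c' => differ
  Position 4: 'd' vs 'c' => differ
Total differences (Hamming distance): 4

4


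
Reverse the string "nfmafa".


Input: nfmafa
Reading characters right to left:
  Position 5: 'a'
  Position 4: 'f'
  Position 3: 'a'
  Position 2: 'm'
  Position 1: 'f'
  Position 0: 'n'
Reversed: afamfn

afamfn


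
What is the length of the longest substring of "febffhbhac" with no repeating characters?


Input: "febffhbhac"
Sliding window (track last position of each char):
  Position 0 ('f'): window [0,0] length 1 -- new best
  Position 1 ('e'): window [0,1] length 2 -- new best
  Position 2 ('b'): window [0,2] length 3 -- new best
  Position 3 ('f'): repeat (last at 0), move window start to 1
  Position 3 ('f'): window [1,3] length 3
  Position 4 ('f'): repeat (last at 3), move window start to 4
  Position 4 ('f'): window [4,4] length 1
  Position 5 ('h'): window [4,5] length 2
  Position 6 ('b'): window [4,6] length 3
  Position 7 ('h'): repeat (last at 5), move window start to 6
  Position 7 ('h'): window [6,7] length 2
  Position 8 ('a'): window [6,8] length 3
  Position 9 ('c'): window [6,9] length 4 -- new best
Longest substring with no repeats: "bhac" with length 4

4


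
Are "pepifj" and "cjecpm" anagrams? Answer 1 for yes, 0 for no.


Strings: "pepifj", "cjecpm"
Sorted first:  efijpp
Sorted second: ccejmp
Differ at position 0: 'e' vs 'c' => not anagrams

0


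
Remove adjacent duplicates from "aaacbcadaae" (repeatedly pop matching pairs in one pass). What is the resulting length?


Input: aaacbcadaae
Stack-based adjacent duplicate removal:
  Read 'a': push. Stack: a
  Read 'a': matches stack top 'a' => pop. Stack: (empty)
  Read 'a': push. Stack: a
  Read 'c': push. Stack: ac
  Read 'b': push. Stack: acb
  Read 'c': push. Stack: acbc
  Read 'a': push. Stack: acbca
  Read 'd': push. Stack: acbcad
  Read 'a': push. Stack: acbcada
  Read 'a': matches stack top 'a' => pop. Stack: acbcad
  Read 'e': push. Stack: acbcade
Final stack: "acbcade" (length 7)

7


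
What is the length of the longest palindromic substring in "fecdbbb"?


Input: "fecdbbb"
Checking substrings for palindromes:
  [4:7] "bbb" (len 3) => palindrome
  [4:6] "bb" (len 2) => palindrome
  [5:7] "bb" (len 2) => palindrome
Longest palindromic substring: "bbb" with length 3

3


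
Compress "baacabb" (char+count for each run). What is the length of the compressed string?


Input: baacabb
Runs:
  'b' x 1 => "b1"
  'a' x 2 => "a2"
  'c' x 1 => "c1"
  'a' x 1 => "a1"
  'b' x 2 => "b2"
Compressed: "b1a2c1a1b2"
Compressed length: 10

10


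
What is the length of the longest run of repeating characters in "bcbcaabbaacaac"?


Input: "bcbcaabbaacaac"
Scanning for longest run:
  Position 1 ('c'): new char, reset run to 1
  Position 2 ('b'): new char, reset run to 1
  Position 3 ('c'): new char, reset run to 1
  Position 4 ('a'): new char, reset run to 1
  Position 5 ('a'): continues run of 'a', length=2
  Position 6 ('b'): new char, reset run to 1
  Position 7 ('b'): continues run of 'b', length=2
  Position 8 ('a'): new char, reset run to 1
  Position 9 ('a'): continues run of 'a', length=2
  Position 10 ('c'): new char, reset run to 1
  Position 11 ('a'): new char, reset run to 1
  Position 12 ('a'): continues run of 'a', length=2
  Position 13 ('c'): new char, reset run to 1
Longest run: 'a' with length 2

2


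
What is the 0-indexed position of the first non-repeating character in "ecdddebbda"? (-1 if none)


Input: ecdddebbda
Character frequencies:
  'a': 1
  'b': 2
  'c': 1
  'd': 4
  'e': 2
Scanning left to right for freq == 1:
  Position 0 ('e'): freq=2, skip
  Position 1 ('c'): unique! => answer = 1

1


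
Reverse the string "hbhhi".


Input: hbhhi
Reading characters right to left:
  Position 4: 'i'
  Position 3: 'h'
  Position 2: 'h'
  Position 1: 'b'
  Position 0: 'h'
Reversed: ihhbh

ihhbh


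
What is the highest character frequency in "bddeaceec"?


Input: bddeaceec
Character counts:
  'a': 1
  'b': 1
  'c': 2
  'd': 2
  'e': 3
Maximum frequency: 3

3


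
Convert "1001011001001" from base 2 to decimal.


Input: "1001011001001" in base 2
Positional expansion:
  Digit '1' (value 1) x 2^12 = 4096
  Digit '0' (value 0) x 2^11 = 0
  Digit '0' (value 0) x 2^10 = 0
  Digit '1' (value 1) x 2^9 = 512
  Digit '0' (value 0) x 2^8 = 0
  Digit '1' (value 1) x 2^7 = 128
  Digit '1' (value 1) x 2^6 = 64
  Digit '0' (value 0) x 2^5 = 0
  Digit '0' (value 0) x 2^4 = 0
  Digit '1' (value 1) x 2^3 = 8
  Digit '0' (value 0) x 2^2 = 0
  Digit '0' (value 0) x 2^1 = 0
  Digit '1' (value 1) x 2^0 = 1
Sum = 4809

4809


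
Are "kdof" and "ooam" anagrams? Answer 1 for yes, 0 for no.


Strings: "kdof", "ooam"
Sorted first:  dfko
Sorted second: amoo
Differ at position 0: 'd' vs 'a' => not anagrams

0


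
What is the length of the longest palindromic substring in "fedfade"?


Input: "fedfade"
Checking substrings for palindromes:
  No multi-char palindromic substrings found
Longest palindromic substring: "f" with length 1

1


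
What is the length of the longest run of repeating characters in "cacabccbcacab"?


Input: "cacabccbcacab"
Scanning for longest run:
  Position 1 ('a'): new char, reset run to 1
  Position 2 ('c'): new char, reset run to 1
  Position 3 ('a'): new char, reset run to 1
  Position 4 ('b'): new char, reset run to 1
  Position 5 ('c'): new char, reset run to 1
  Position 6 ('c'): continues run of 'c', length=2
  Position 7 ('b'): new char, reset run to 1
  Position 8 ('c'): new char, reset run to 1
  Position 9 ('a'): new char, reset run to 1
  Position 10 ('c'): new char, reset run to 1
  Position 11 ('a'): new char, reset run to 1
  Position 12 ('b'): new char, reset run to 1
Longest run: 'c' with length 2

2


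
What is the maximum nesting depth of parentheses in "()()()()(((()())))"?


Input: "()()()()(((()())))"
Tracking depth:
  Position 0 '(': depth becomes 1
  Position 1 ')': depth becomes 0
  Position 2 '(': depth becomes 1
  Position 3 ')': depth becomes 0
  Position 4 '(': depth becomes 1
  Position 5 ')': depth becomes 0
  Position 6 '(': depth becomes 1
  Position 7 ')': depth becomes 0
  Position 8 '(': depth becomes 1
  Position 9 '(': depth becomes 2
  Position 10 '(': depth becomes 3
  Position 11 '(': depth becomes 4
  Position 12 ')': depth becomes 3
  Position 13 '(': depth becomes 4
  Position 14 ')': depth becomes 3
  Position 15 ')': depth becomes 2
  Position 16 ')': depth becomes 1
  Position 17 ')': depth becomes 0
Maximum depth reached: 4

4


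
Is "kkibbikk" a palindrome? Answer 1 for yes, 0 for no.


Input: kkibbikk
Reversed: kkibbikk
  Compare pos 0 ('k') with pos 7 ('k'): match
  Compare pos 1 ('k') with pos 6 ('k'): match
  Compare pos 2 ('i') with pos 5 ('i'): match
  Compare pos 3 ('b') with pos 4 ('b'): match
Result: palindrome

1


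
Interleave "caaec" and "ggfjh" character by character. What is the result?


Interleaving "caaec" and "ggfjh":
  Position 0: 'c' from first, 'g' from second => "cg"
  Position 1: 'a' from first, 'g' from second => "ag"
  Position 2: 'a' from first, 'f' from second => "af"
  Position 3: 'e' from first, 'j' from second => "ej"
  Position 4: 'c' from first, 'h' from second => "ch"
Result: cgagafejch

cgagafejch


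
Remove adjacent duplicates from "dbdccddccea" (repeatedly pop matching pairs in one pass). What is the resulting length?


Input: dbdccddccea
Stack-based adjacent duplicate removal:
  Read 'd': push. Stack: d
  Read 'b': push. Stack: db
  Read 'd': push. Stack: dbd
  Read 'c': push. Stack: dbdc
  Read 'c': matches stack top 'c' => pop. Stack: dbd
  Read 'd': matches stack top 'd' => pop. Stack: db
  Read 'd': push. Stack: dbd
  Read 'c': push. Stack: dbdc
  Read 'c': matches stack top 'c' => pop. Stack: dbd
  Read 'e': push. Stack: dbde
  Read 'a': push. Stack: dbdea
Final stack: "dbdea" (length 5)

5


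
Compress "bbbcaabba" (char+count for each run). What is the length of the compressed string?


Input: bbbcaabba
Runs:
  'b' x 3 => "b3"
  'c' x 1 => "c1"
  'a' x 2 => "a2"
  'b' x 2 => "b2"
  'a' x 1 => "a1"
Compressed: "b3c1a2b2a1"
Compressed length: 10

10


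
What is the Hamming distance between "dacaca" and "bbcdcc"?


Comparing "dacaca" and "bbcdcc" position by position:
  Position 0: 'd' vs 'b' => differ
  Position 1: 'a' vs 'b' => differ
  Position 2: 'c' vs 'c' => same
  Position 3: 'a' vs 'd' => differ
  Position 4: 'c' vs 'c' => same
  Position 5: 'a' vs 'c' => differ
Total differences (Hamming distance): 4

4


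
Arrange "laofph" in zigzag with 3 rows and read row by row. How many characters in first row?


Zigzag "laofph" into 3 rows:
Placing characters:
  'l' => row 0
  'a' => row 1
  'o' => row 2
  'f' => row 1
  'p' => row 0
  'h' => row 1
Rows:
  Row 0: "lp"
  Row 1: "afh"
  Row 2: "o"
First row length: 2

2


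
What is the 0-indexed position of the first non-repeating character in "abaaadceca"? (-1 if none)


Input: abaaadceca
Character frequencies:
  'a': 5
  'b': 1
  'c': 2
  'd': 1
  'e': 1
Scanning left to right for freq == 1:
  Position 0 ('a'): freq=5, skip
  Position 1 ('b'): unique! => answer = 1

1


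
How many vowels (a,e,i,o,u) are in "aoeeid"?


Input: aoeeid
Checking each character:
  'a' at position 0: vowel (running total: 1)
  'o' at position 1: vowel (running total: 2)
  'e' at position 2: vowel (running total: 3)
  'e' at position 3: vowel (running total: 4)
  'i' at position 4: vowel (running total: 5)
  'd' at position 5: consonant
Total vowels: 5

5


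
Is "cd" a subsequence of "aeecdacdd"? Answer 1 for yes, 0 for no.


Check if "cd" is a subsequence of "aeecdacdd"
Greedy scan:
  Position 0 ('a'): no match needed
  Position 1 ('e'): no match needed
  Position 2 ('e'): no match needed
  Position 3 ('c'): matches sub[0] = 'c'
  Position 4 ('d'): matches sub[1] = 'd'
  Position 5 ('a'): no match needed
  Position 6 ('c'): no match needed
  Position 7 ('d'): no match needed
  Position 8 ('d'): no match needed
All 2 characters matched => is a subsequence

1


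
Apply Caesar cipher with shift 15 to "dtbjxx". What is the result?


Caesar cipher: shift "dtbjxx" by 15
  'd' (pos 3) + 15 = pos 18 = 's'
  't' (pos 19) + 15 = pos 8 = 'i'
  'b' (pos 1) + 15 = pos 16 = 'q'
  'j' (pos 9) + 15 = pos 24 = 'y'
  'x' (pos 23) + 15 = pos 12 = 'm'
  'x' (pos 23) + 15 = pos 12 = 'm'
Result: siqymm

siqymm


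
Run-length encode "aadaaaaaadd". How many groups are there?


Input: aadaaaaaadd
Scanning for consecutive runs:
  Group 1: 'a' x 2 (positions 0-1)
  Group 2: 'd' x 1 (positions 2-2)
  Group 3: 'a' x 6 (positions 3-8)
  Group 4: 'd' x 2 (positions 9-10)
Total groups: 4

4


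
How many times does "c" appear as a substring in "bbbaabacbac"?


Searching for "c" in "bbbaabacbac"
Scanning each position:
  Position 0: "b" => no
  Position 1: "b" => no
  Position 2: "b" => no
  Position 3: "a" => no
  Position 4: "a" => no
  Position 5: "b" => no
  Position 6: "a" => no
  Position 7: "c" => MATCH
  Position 8: "b" => no
  Position 9: "a" => no
  Position 10: "c" => MATCH
Total occurrences: 2

2


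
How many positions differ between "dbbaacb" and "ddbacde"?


Comparing "dbbaacb" and "ddbacde" position by position:
  Position 0: 'd' vs 'd' => same
  Position 1: 'b' vs 'd' => DIFFER
  Position 2: 'b' vs 'b' => same
  Position 3: 'a' vs 'a' => same
  Position 4: 'a' vs 'c' => DIFFER
  Position 5: 'c' vs 'd' => DIFFER
  Position 6: 'b' vs 'e' => DIFFER
Positions that differ: 4

4


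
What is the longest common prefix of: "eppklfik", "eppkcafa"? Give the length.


Words: eppklfik, eppkcafa
  Position 0: all 'e' => match
  Position 1: all 'p' => match
  Position 2: all 'p' => match
  Position 3: all 'k' => match
  Position 4: ('l', 'c') => mismatch, stop
LCP = "eppk" (length 4)

4


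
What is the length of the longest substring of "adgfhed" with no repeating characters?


Input: "adgfhed"
Sliding window (track last position of each char):
  Position 0 ('a'): window [0,0] length 1 -- new best
  Position 1 ('d'): window [0,1] length 2 -- new best
  Position 2 ('g'): window [0,2] length 3 -- new best
  Position 3 ('f'): window [0,3] length 4 -- new best
  Position 4 ('h'): window [0,4] length 5 -- new best
  Position 5 ('e'): window [0,5] length 6 -- new best
  Position 6 ('d'): repeat (last at 1), move window start to 2
  Position 6 ('d'): window [2,6] length 5
Longest substring with no repeats: "adgfhe" with length 6

6


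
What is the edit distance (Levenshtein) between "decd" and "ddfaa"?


Computing edit distance: "decd" -> "ddfaa"
DP table:
           d    d    f    a    a
      0    1    2    3    4    5
  d   1    0    1    2    3    4
  e   2    1    1    2    3    4
  c   3    2    2    2    3    4
  d   4    3    2    3    3    4
Edit distance = dp[4][5] = 4

4


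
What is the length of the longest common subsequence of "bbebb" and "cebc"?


LCS of "bbebb" and "cebc"
DP table:
           c    e    b    c
      0    0    0    0    0
  b   0    0    0    1    1
  b   0    0    0    1    1
  e   0    0    1    1    1
  b   0    0    1    2    2
  b   0    0    1    2    2
LCS length = dp[5][4] = 2

2


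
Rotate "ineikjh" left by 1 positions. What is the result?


Input: "ineikjh", rotate left by 1
First 1 characters: "i"
Remaining characters: "neikjh"
Concatenate remaining + first: "neikjh" + "i" = "neikjhi"

neikjhi


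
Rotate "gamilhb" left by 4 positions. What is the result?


Input: "gamilhb", rotate left by 4
First 4 characters: "gami"
Remaining characters: "lhb"
Concatenate remaining + first: "lhb" + "gami" = "lhbgami"

lhbgami


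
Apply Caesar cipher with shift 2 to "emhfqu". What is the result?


Caesar cipher: shift "emhfqu" by 2
  'e' (pos 4) + 2 = pos 6 = 'g'
  'm' (pos 12) + 2 = pos 14 = 'o'
  'h' (pos 7) + 2 = pos 9 = 'j'
  'f' (pos 5) + 2 = pos 7 = 'h'
  'q' (pos 16) + 2 = pos 18 = 's'
  'u' (pos 20) + 2 = pos 22 = 'w'
Result: gojhsw

gojhsw


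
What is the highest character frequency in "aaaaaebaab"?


Input: aaaaaebaab
Character counts:
  'a': 7
  'b': 2
  'e': 1
Maximum frequency: 7

7


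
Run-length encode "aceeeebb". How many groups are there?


Input: aceeeebb
Scanning for consecutive runs:
  Group 1: 'a' x 1 (positions 0-0)
  Group 2: 'c' x 1 (positions 1-1)
  Group 3: 'e' x 4 (positions 2-5)
  Group 4: 'b' x 2 (positions 6-7)
Total groups: 4

4


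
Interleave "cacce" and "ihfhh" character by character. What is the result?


Interleaving "cacce" and "ihfhh":
  Position 0: 'c' from first, 'i' from second => "ci"
  Position 1: 'a' from first, 'h' from second => "ah"
  Position 2: 'c' from first, 'f' from second => "cf"
  Position 3: 'c' from first, 'h' from second => "ch"
  Position 4: 'e' from first, 'h' from second => "eh"
Result: ciahcfcheh

ciahcfcheh


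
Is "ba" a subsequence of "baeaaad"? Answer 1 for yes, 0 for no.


Check if "ba" is a subsequence of "baeaaad"
Greedy scan:
  Position 0 ('b'): matches sub[0] = 'b'
  Position 1 ('a'): matches sub[1] = 'a'
  Position 2 ('e'): no match needed
  Position 3 ('a'): no match needed
  Position 4 ('a'): no match needed
  Position 5 ('a'): no match needed
  Position 6 ('d'): no match needed
All 2 characters matched => is a subsequence

1


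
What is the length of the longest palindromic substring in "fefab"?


Input: "fefab"
Checking substrings for palindromes:
  [0:3] "fef" (len 3) => palindrome
Longest palindromic substring: "fef" with length 3

3


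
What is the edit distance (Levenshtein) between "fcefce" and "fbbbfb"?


Computing edit distance: "fcefce" -> "fbbbfb"
DP table:
           f    b    b    b    f    b
      0    1    2    3    4    5    6
  f   1    0    1    2    3    4    5
  c   2    1    1    2    3    4    5
  e   3    2    2    2    3    4    5
  f   4    3    3    3    3    3    4
  c   5    4    4    4    4    4    4
  e   6    5    5    5    5    5    5
Edit distance = dp[6][6] = 5

5


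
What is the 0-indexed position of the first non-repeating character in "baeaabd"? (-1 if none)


Input: baeaabd
Character frequencies:
  'a': 3
  'b': 2
  'd': 1
  'e': 1
Scanning left to right for freq == 1:
  Position 0 ('b'): freq=2, skip
  Position 1 ('a'): freq=3, skip
  Position 2 ('e'): unique! => answer = 2

2


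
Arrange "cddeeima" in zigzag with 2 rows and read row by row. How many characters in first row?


Zigzag "cddeeima" into 2 rows:
Placing characters:
  'c' => row 0
  'd' => row 1
  'd' => row 0
  'e' => row 1
  'e' => row 0
  'i' => row 1
  'm' => row 0
  'a' => row 1
Rows:
  Row 0: "cdem"
  Row 1: "deia"
First row length: 4

4
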